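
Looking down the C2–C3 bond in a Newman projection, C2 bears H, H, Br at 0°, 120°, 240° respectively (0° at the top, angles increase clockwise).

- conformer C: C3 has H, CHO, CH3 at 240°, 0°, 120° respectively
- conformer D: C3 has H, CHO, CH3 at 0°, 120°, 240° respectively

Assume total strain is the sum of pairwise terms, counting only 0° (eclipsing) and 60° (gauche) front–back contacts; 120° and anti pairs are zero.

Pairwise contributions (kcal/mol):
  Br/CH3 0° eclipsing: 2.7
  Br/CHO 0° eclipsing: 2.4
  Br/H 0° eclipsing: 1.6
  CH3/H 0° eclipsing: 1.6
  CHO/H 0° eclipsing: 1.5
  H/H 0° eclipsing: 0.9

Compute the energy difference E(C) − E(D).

-0.4 kcal/mol

C (eclipsed): H(0°)/CHO(0°) eclipsed 1.5; H(120°)/CH3(120°) eclipsed 1.6; Br(240°)/H(240°) eclipsed 1.6 → 4.7 kcal/mol.
D (eclipsed): H(0°)/H(0°) eclipsed 0.9; H(120°)/CHO(120°) eclipsed 1.5; Br(240°)/CH3(240°) eclipsed 2.7 → 5.1 kcal/mol.
E(C) − E(D) = 4.7 − 5.1 = -0.4 kcal/mol.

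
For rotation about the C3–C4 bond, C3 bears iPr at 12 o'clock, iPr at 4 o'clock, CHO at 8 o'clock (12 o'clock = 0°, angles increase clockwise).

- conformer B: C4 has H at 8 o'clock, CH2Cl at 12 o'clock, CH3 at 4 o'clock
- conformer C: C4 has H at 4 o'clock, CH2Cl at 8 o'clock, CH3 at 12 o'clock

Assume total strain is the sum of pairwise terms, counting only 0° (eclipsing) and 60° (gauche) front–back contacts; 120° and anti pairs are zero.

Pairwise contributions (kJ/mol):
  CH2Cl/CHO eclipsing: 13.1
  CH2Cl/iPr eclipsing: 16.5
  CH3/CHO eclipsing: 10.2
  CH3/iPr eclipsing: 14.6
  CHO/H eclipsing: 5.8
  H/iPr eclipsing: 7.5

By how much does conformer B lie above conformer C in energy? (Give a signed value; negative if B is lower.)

B (eclipsed): iPr(0°)/CH2Cl(0°) eclipsed 16.5; iPr(120°)/CH3(120°) eclipsed 14.6; CHO(240°)/H(240°) eclipsed 5.8 → 36.9 kJ/mol.
C (eclipsed): iPr(0°)/CH3(0°) eclipsed 14.6; iPr(120°)/H(120°) eclipsed 7.5; CHO(240°)/CH2Cl(240°) eclipsed 13.1 → 35.2 kJ/mol.
E(B) − E(C) = 36.9 − 35.2 = +1.7 kJ/mol.

+1.7 kJ/mol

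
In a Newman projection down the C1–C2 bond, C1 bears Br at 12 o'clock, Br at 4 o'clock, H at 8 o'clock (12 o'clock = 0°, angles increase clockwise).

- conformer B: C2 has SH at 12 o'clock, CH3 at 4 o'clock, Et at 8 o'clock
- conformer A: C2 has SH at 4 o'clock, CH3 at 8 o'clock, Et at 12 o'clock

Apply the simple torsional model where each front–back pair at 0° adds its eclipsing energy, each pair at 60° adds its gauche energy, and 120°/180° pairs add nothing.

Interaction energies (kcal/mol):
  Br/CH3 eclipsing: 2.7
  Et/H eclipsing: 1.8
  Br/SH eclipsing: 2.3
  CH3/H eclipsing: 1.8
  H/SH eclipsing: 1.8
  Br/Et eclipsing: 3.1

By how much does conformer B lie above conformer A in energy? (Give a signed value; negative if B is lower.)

-0.4 kcal/mol

B is eclipsed. Br at 0° is eclipsed with SH at 0° (2.3); Br at 120° is eclipsed with CH3 at 120° (2.7); H at 240° is eclipsed with Et at 240° (1.8). Total 6.8 kcal/mol.
A is eclipsed. Br at 0° is eclipsed with Et at 0° (3.1); Br at 120° is eclipsed with SH at 120° (2.3); H at 240° is eclipsed with CH3 at 240° (1.8). Total 7.2 kcal/mol.
E(B) − E(A) = 6.8 − 7.2 = -0.4 kcal/mol.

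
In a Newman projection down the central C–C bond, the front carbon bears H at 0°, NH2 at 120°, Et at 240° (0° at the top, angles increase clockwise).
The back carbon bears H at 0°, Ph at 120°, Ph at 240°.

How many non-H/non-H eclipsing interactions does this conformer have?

Non-H eclipsing pairs: NH2(120°)/Ph(120°); Et(240°)/Ph(240°) — 2 interactions.

2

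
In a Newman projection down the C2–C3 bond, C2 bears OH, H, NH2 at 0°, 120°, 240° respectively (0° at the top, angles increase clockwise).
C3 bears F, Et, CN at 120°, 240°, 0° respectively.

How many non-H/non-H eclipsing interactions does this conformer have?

Non-H eclipsing pairs: OH(0°)/CN(0°); NH2(240°)/Et(240°) — 2 interactions.

2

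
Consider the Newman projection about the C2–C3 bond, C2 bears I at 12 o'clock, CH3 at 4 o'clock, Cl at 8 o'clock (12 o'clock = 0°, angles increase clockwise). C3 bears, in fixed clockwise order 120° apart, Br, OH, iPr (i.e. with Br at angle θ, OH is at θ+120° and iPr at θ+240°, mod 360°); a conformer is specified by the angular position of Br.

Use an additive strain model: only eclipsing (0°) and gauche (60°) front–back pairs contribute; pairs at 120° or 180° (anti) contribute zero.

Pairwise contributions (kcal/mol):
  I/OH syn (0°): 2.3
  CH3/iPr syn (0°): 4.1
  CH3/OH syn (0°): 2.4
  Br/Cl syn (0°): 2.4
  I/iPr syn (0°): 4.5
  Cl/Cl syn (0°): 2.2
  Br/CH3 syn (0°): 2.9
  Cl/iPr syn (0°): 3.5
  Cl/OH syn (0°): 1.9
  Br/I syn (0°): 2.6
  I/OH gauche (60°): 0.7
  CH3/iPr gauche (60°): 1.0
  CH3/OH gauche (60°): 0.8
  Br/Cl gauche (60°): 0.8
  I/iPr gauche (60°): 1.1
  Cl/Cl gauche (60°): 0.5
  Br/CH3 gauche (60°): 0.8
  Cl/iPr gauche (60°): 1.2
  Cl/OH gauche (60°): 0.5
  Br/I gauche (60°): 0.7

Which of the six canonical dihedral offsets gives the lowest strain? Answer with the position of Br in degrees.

180°

Br at 0° (eclipsed): I(0°)/Br(0°) eclipsed 2.6; CH3(120°)/OH(120°) eclipsed 2.4; Cl(240°)/iPr(240°) eclipsed 3.5 → 8.5 kcal/mol.
Br at 60° (staggered): I(0°)/Br(60°) gauche 0.7; I(0°)/iPr(300°) gauche 1.1; CH3(120°)/Br(60°) gauche 0.8; CH3(120°)/OH(180°) gauche 0.8; Cl(240°)/OH(180°) gauche 0.5; Cl(240°)/iPr(300°) gauche 1.2 → 5.1 kcal/mol.
Br at 120° (eclipsed): I(0°)/iPr(0°) eclipsed 4.5; CH3(120°)/Br(120°) eclipsed 2.9; Cl(240°)/OH(240°) eclipsed 1.9 → 9.3 kcal/mol.
Br at 180° (staggered): I(0°)/OH(300°) gauche 0.7; I(0°)/iPr(60°) gauche 1.1; CH3(120°)/Br(180°) gauche 0.8; CH3(120°)/iPr(60°) gauche 1.0; Cl(240°)/Br(180°) gauche 0.8; Cl(240°)/OH(300°) gauche 0.5 → 4.9 kcal/mol.
Br at 240° (eclipsed): I(0°)/OH(0°) eclipsed 2.3; CH3(120°)/iPr(120°) eclipsed 4.1; Cl(240°)/Br(240°) eclipsed 2.4 → 8.8 kcal/mol.
Br at 300° (staggered): I(0°)/Br(300°) gauche 0.7; I(0°)/OH(60°) gauche 0.7; CH3(120°)/OH(60°) gauche 0.8; CH3(120°)/iPr(180°) gauche 1.0; Cl(240°)/Br(300°) gauche 0.8; Cl(240°)/iPr(180°) gauche 1.2 → 5.2 kcal/mol.
The minimum (4.9 kcal/mol) occurs with Br at 180°.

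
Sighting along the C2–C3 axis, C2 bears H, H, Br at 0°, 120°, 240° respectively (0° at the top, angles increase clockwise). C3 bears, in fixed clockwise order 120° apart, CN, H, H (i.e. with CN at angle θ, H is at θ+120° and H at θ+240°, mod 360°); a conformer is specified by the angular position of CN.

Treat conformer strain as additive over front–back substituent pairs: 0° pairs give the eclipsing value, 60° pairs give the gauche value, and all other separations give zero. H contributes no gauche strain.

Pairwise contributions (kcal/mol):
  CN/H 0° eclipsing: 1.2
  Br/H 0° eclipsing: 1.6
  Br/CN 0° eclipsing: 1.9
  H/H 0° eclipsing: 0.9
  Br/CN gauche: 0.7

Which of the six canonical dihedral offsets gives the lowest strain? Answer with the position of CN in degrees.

CN at 0° (eclipsed): H–CN eclipsed, H–H eclipsed, Br–H eclipsed; 1.2 + 0.9 + 1.6 = 3.7 kcal/mol.
CN at 60° (staggered): no non-H gauche contacts → 0.0 kcal/mol.
CN at 120° (eclipsed): H–H eclipsed, H–CN eclipsed, Br–H eclipsed; 0.9 + 1.2 + 1.6 = 3.7 kcal/mol.
CN at 180° (staggered): Br–CN gauche; 0.7 = 0.7 kcal/mol.
CN at 240° (eclipsed): H–H eclipsed, H–H eclipsed, Br–CN eclipsed; 0.9 + 0.9 + 1.9 = 3.7 kcal/mol.
CN at 300° (staggered): Br–CN gauche; 0.7 = 0.7 kcal/mol.
The minimum (0.0 kcal/mol) occurs with CN at 60°.

60°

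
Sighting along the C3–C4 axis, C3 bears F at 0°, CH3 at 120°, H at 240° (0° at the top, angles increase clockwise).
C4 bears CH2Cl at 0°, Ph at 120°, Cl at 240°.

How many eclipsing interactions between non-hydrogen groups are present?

Non-H eclipsing pairs: F(0°)/CH2Cl(0°); CH3(120°)/Ph(120°) — 2 interactions.

2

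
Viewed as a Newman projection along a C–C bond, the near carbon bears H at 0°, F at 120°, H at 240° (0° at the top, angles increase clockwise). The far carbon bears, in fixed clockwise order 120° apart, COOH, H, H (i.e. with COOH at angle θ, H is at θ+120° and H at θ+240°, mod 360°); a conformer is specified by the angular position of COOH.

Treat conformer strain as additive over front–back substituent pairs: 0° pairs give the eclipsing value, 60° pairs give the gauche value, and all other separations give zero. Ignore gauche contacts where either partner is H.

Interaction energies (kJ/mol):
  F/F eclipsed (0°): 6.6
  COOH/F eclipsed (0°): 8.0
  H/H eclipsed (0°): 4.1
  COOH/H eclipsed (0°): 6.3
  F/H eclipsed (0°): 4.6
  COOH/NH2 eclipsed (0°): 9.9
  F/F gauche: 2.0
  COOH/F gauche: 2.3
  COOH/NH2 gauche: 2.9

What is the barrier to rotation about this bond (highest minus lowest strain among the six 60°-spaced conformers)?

COOH at 0° is eclipsed. H at 0° is eclipsed with COOH at 0° (6.3); F at 120° is eclipsed with H at 120° (4.6); H at 240° is eclipsed with H at 240° (4.1). Total 15.0 kJ/mol.
COOH at 60° is staggered. F at 120° is gauche with COOH at 60° (2.3). Total 2.3 kJ/mol.
COOH at 120° is eclipsed. H at 0° is eclipsed with H at 0° (4.1); F at 120° is eclipsed with COOH at 120° (8.0); H at 240° is eclipsed with H at 240° (4.1). Total 16.2 kJ/mol.
COOH at 180° is staggered. F at 120° is gauche with COOH at 180° (2.3). Total 2.3 kJ/mol.
COOH at 240° is eclipsed. H at 0° is eclipsed with H at 0° (4.1); F at 120° is eclipsed with H at 120° (4.6); H at 240° is eclipsed with COOH at 240° (6.3). Total 15.0 kJ/mol.
COOH at 300° (staggered): no non-H gauche contacts → 0.0 kJ/mol.
Max at 120° (16.2 kJ/mol), min at 300° (0.0 kJ/mol); barrier = 16.2 kJ/mol.

16.2 kJ/mol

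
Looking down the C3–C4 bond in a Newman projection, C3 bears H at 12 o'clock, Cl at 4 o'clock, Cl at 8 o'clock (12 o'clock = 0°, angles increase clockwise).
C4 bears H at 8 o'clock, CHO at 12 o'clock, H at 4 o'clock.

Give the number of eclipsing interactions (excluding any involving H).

0

Every eclipsing pair involves H, so the count is 0.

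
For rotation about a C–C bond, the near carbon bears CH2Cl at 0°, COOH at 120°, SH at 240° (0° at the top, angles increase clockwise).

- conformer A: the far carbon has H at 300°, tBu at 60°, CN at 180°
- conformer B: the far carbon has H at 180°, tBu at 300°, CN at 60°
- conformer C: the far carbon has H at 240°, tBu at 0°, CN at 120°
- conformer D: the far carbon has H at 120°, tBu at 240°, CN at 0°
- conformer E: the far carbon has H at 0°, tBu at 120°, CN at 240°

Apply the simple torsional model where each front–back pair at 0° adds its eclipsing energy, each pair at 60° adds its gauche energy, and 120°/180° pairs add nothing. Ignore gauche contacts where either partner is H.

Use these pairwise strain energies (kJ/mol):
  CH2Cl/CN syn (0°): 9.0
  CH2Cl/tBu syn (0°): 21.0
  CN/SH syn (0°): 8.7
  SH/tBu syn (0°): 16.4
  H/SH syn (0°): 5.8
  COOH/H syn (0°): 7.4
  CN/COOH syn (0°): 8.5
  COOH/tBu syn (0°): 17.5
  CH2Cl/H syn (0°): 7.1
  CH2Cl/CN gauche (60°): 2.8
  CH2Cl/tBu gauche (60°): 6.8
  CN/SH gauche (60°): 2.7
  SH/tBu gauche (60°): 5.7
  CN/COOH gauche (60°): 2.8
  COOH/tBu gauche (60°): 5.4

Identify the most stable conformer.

A is staggered. CH2Cl at 0° is gauche with tBu at 60° (6.8); COOH at 120° is gauche with tBu at 60° (5.4); COOH at 120° is gauche with CN at 180° (2.8); SH at 240° is gauche with CN at 180° (2.7). Total 17.7 kJ/mol.
B is staggered. CH2Cl at 0° is gauche with tBu at 300° (6.8); CH2Cl at 0° is gauche with CN at 60° (2.8); COOH at 120° is gauche with CN at 60° (2.8); SH at 240° is gauche with tBu at 300° (5.7). Total 18.1 kJ/mol.
C is eclipsed. CH2Cl at 0° is eclipsed with tBu at 0° (21.0); COOH at 120° is eclipsed with CN at 120° (8.5); SH at 240° is eclipsed with H at 240° (5.8). Total 35.3 kJ/mol.
D is eclipsed. CH2Cl at 0° is eclipsed with CN at 0° (9.0); COOH at 120° is eclipsed with H at 120° (7.4); SH at 240° is eclipsed with tBu at 240° (16.4). Total 32.8 kJ/mol.
E is eclipsed. CH2Cl at 0° is eclipsed with H at 0° (7.1); COOH at 120° is eclipsed with tBu at 120° (17.5); SH at 240° is eclipsed with CN at 240° (8.7). Total 33.3 kJ/mol.
A has the lowest total (17.7 kJ/mol).

A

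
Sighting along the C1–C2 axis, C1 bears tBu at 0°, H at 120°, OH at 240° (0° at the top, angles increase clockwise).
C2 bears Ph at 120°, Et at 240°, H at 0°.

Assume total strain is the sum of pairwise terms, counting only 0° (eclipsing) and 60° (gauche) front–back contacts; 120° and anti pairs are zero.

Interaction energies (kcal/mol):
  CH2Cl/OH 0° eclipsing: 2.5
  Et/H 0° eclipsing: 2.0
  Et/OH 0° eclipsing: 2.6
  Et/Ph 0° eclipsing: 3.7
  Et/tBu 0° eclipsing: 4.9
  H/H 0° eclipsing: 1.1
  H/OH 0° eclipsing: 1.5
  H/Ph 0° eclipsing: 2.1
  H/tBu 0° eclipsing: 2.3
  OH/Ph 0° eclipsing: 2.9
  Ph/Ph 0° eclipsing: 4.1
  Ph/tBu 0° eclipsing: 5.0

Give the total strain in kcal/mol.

This conformer (eclipsed): tBu(0°)/H(0°) eclipsed 2.3; H(120°)/Ph(120°) eclipsed 2.1; OH(240°)/Et(240°) eclipsed 2.6 → 7.0 kcal/mol.

7.0 kcal/mol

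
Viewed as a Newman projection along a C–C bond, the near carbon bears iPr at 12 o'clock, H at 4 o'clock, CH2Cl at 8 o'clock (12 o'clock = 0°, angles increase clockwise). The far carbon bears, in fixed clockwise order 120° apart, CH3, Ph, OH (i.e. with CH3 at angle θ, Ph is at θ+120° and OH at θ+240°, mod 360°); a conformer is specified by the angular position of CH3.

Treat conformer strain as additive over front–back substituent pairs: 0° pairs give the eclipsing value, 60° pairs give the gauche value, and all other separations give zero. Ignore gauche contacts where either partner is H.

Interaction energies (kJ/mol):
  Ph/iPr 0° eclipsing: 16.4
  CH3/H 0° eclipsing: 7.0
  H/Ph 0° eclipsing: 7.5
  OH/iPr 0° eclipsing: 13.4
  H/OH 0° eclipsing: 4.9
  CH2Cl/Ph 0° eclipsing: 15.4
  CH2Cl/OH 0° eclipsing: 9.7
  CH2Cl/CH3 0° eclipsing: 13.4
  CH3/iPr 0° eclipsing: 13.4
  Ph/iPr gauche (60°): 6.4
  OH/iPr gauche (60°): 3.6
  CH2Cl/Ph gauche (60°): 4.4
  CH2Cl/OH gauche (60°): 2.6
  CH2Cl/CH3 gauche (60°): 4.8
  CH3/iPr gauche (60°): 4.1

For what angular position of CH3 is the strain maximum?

120°

CH3 at 0° (eclipsed): iPr(0°)/CH3(0°) eclipsed 13.4; H(120°)/Ph(120°) eclipsed 7.5; CH2Cl(240°)/OH(240°) eclipsed 9.7 → 30.6 kJ/mol.
CH3 at 60° (staggered): iPr(0°)/CH3(60°) gauche 4.1; iPr(0°)/OH(300°) gauche 3.6; CH2Cl(240°)/Ph(180°) gauche 4.4; CH2Cl(240°)/OH(300°) gauche 2.6 → 14.7 kJ/mol.
CH3 at 120° (eclipsed): iPr(0°)/OH(0°) eclipsed 13.4; H(120°)/CH3(120°) eclipsed 7.0; CH2Cl(240°)/Ph(240°) eclipsed 15.4 → 35.8 kJ/mol.
CH3 at 180° (staggered): iPr(0°)/Ph(300°) gauche 6.4; iPr(0°)/OH(60°) gauche 3.6; CH2Cl(240°)/CH3(180°) gauche 4.8; CH2Cl(240°)/Ph(300°) gauche 4.4 → 19.2 kJ/mol.
CH3 at 240° (eclipsed): iPr(0°)/Ph(0°) eclipsed 16.4; H(120°)/OH(120°) eclipsed 4.9; CH2Cl(240°)/CH3(240°) eclipsed 13.4 → 34.7 kJ/mol.
CH3 at 300° (staggered): iPr(0°)/CH3(300°) gauche 4.1; iPr(0°)/Ph(60°) gauche 6.4; CH2Cl(240°)/CH3(300°) gauche 4.8; CH2Cl(240°)/OH(180°) gauche 2.6 → 17.9 kJ/mol.
The maximum (35.8 kJ/mol) occurs with CH3 at 120°.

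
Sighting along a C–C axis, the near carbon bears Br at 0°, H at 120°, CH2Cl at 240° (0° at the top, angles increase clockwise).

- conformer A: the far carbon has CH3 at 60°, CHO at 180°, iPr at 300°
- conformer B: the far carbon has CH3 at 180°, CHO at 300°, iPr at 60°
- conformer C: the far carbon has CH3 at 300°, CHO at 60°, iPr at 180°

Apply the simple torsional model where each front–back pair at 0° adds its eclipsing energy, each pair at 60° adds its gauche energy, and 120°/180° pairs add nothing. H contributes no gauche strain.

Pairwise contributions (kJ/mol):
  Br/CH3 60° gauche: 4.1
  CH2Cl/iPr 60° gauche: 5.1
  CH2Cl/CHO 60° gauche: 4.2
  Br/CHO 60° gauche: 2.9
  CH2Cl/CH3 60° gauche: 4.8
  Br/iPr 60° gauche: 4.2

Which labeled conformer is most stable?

B

A (staggered): Br(0°)/CH3(60°) gauche 4.1; Br(0°)/iPr(300°) gauche 4.2; CH2Cl(240°)/CHO(180°) gauche 4.2; CH2Cl(240°)/iPr(300°) gauche 5.1 → 17.6 kJ/mol.
B (staggered): Br(0°)/CHO(300°) gauche 2.9; Br(0°)/iPr(60°) gauche 4.2; CH2Cl(240°)/CH3(180°) gauche 4.8; CH2Cl(240°)/CHO(300°) gauche 4.2 → 16.1 kJ/mol.
C (staggered): Br(0°)/CH3(300°) gauche 4.1; Br(0°)/CHO(60°) gauche 2.9; CH2Cl(240°)/CH3(300°) gauche 4.8; CH2Cl(240°)/iPr(180°) gauche 5.1 → 16.9 kJ/mol.
B has the lowest total (16.1 kJ/mol).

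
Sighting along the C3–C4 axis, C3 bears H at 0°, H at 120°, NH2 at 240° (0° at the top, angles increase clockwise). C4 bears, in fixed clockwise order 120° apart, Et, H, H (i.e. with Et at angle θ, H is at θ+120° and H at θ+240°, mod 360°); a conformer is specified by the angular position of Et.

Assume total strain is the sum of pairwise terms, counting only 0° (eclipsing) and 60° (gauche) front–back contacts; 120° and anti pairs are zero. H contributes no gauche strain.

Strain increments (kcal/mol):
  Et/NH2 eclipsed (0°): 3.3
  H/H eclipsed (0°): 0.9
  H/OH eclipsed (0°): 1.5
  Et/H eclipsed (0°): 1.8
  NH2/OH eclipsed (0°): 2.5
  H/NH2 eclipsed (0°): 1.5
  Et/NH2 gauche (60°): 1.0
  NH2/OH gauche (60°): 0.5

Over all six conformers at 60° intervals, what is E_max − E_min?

5.1 kcal/mol

Et at 0° is eclipsed. H at 0° is eclipsed with Et at 0° (1.8); H at 120° is eclipsed with H at 120° (0.9); NH2 at 240° is eclipsed with H at 240° (1.5). Total 4.2 kcal/mol.
Et at 60° (staggered): no non-H gauche contacts → 0.0 kcal/mol.
Et at 120° is eclipsed. H at 0° is eclipsed with H at 0° (0.9); H at 120° is eclipsed with Et at 120° (1.8); NH2 at 240° is eclipsed with H at 240° (1.5). Total 4.2 kcal/mol.
Et at 180° is staggered. NH2 at 240° is gauche with Et at 180° (1.0). Total 1.0 kcal/mol.
Et at 240° is eclipsed. H at 0° is eclipsed with H at 0° (0.9); H at 120° is eclipsed with H at 120° (0.9); NH2 at 240° is eclipsed with Et at 240° (3.3). Total 5.1 kcal/mol.
Et at 300° is staggered. NH2 at 240° is gauche with Et at 300° (1.0). Total 1.0 kcal/mol.
Max at 240° (5.1 kcal/mol), min at 60° (0.0 kcal/mol); barrier = 5.1 kcal/mol.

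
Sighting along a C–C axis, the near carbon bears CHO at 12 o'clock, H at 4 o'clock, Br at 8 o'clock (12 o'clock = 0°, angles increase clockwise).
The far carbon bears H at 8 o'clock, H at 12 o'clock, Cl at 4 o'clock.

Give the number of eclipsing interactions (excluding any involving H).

Every eclipsing pair involves H, so the count is 0.

0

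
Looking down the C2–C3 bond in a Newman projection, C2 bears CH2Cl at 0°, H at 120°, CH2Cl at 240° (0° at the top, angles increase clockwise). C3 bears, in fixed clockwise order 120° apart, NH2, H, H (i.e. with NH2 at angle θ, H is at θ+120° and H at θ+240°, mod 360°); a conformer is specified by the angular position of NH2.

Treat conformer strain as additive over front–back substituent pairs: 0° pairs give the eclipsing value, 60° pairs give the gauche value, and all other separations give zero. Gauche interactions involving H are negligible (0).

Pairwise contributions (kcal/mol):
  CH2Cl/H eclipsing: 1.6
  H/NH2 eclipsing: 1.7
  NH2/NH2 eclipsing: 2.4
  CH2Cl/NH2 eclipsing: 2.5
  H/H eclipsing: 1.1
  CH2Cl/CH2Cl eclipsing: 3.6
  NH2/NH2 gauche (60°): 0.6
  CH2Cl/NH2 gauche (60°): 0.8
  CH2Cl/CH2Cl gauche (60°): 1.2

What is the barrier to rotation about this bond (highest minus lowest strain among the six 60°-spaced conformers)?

4.4 kcal/mol

NH2 at 0° (eclipsed): CH2Cl(0°)/NH2(0°) eclipsed 2.5; H(120°)/H(120°) eclipsed 1.1; CH2Cl(240°)/H(240°) eclipsed 1.6 → 5.2 kcal/mol.
NH2 at 60° (staggered): CH2Cl(0°)/NH2(60°) gauche 0.8 → 0.8 kcal/mol.
NH2 at 120° (eclipsed): CH2Cl(0°)/H(0°) eclipsed 1.6; H(120°)/NH2(120°) eclipsed 1.7; CH2Cl(240°)/H(240°) eclipsed 1.6 → 4.9 kcal/mol.
NH2 at 180° (staggered): CH2Cl(240°)/NH2(180°) gauche 0.8 → 0.8 kcal/mol.
NH2 at 240° (eclipsed): CH2Cl(0°)/H(0°) eclipsed 1.6; H(120°)/H(120°) eclipsed 1.1; CH2Cl(240°)/NH2(240°) eclipsed 2.5 → 5.2 kcal/mol.
NH2 at 300° (staggered): CH2Cl(0°)/NH2(300°) gauche 0.8; CH2Cl(240°)/NH2(300°) gauche 0.8 → 1.6 kcal/mol.
Max at 0° (5.2 kcal/mol), min at 60° (0.8 kcal/mol); barrier = 4.4 kcal/mol.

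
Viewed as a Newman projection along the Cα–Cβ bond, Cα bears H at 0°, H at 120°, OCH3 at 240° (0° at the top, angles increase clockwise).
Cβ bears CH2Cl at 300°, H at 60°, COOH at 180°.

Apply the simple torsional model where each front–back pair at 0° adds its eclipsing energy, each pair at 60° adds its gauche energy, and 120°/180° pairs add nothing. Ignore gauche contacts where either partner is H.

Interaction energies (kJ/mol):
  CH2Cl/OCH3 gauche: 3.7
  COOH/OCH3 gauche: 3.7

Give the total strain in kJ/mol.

7.4 kJ/mol

This conformer (staggered): OCH3(240°)/CH2Cl(300°) gauche 3.7; OCH3(240°)/COOH(180°) gauche 3.7 → 7.4 kJ/mol.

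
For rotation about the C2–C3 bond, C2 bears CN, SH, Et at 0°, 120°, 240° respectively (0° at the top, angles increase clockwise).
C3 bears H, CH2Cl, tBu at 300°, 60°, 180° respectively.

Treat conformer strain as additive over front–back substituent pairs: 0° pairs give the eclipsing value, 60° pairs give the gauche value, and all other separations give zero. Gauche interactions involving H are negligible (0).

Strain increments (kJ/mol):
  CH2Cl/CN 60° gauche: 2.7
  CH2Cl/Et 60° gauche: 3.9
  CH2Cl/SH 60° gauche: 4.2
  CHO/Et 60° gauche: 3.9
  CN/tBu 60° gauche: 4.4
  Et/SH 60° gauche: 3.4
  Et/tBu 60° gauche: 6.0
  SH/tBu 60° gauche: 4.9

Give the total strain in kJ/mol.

17.8 kJ/mol

This conformer (staggered): CN(0°)/CH2Cl(60°) gauche 2.7; SH(120°)/CH2Cl(60°) gauche 4.2; SH(120°)/tBu(180°) gauche 4.9; Et(240°)/tBu(180°) gauche 6.0 → 17.8 kJ/mol.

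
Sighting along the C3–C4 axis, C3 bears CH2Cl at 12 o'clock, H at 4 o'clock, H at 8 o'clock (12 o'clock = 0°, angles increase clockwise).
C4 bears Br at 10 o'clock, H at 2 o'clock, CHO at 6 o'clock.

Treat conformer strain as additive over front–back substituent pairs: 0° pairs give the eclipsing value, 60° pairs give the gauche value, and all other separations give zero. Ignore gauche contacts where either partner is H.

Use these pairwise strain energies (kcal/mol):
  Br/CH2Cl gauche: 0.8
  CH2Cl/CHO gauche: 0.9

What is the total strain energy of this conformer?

0.8 kcal/mol

This conformer is staggered. CH2Cl at 0° is gauche with Br at 300° (0.8). Total 0.8 kcal/mol.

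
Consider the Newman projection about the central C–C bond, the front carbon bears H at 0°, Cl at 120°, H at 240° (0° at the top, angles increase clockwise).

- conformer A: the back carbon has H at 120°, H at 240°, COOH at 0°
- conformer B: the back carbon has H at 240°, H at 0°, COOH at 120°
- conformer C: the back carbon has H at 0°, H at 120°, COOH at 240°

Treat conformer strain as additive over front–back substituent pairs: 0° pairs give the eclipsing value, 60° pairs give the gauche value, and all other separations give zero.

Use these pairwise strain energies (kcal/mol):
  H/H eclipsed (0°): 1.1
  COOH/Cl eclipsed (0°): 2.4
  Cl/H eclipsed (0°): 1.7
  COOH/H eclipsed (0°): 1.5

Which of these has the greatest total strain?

B

A (eclipsed): H(0°)/COOH(0°) eclipsed 1.5; Cl(120°)/H(120°) eclipsed 1.7; H(240°)/H(240°) eclipsed 1.1 → 4.3 kcal/mol.
B (eclipsed): H(0°)/H(0°) eclipsed 1.1; Cl(120°)/COOH(120°) eclipsed 2.4; H(240°)/H(240°) eclipsed 1.1 → 4.6 kcal/mol.
C (eclipsed): H(0°)/H(0°) eclipsed 1.1; Cl(120°)/H(120°) eclipsed 1.7; H(240°)/COOH(240°) eclipsed 1.5 → 4.3 kcal/mol.
B has the highest total (4.6 kcal/mol).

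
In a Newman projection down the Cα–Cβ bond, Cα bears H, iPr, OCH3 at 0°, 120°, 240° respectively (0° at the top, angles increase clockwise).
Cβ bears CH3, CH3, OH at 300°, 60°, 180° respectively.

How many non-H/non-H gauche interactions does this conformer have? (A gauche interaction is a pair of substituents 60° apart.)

4

Non-H gauche pairs: iPr(120°)/CH3(60°); iPr(120°)/OH(180°); OCH3(240°)/CH3(300°); OCH3(240°)/OH(180°) — 4 interactions.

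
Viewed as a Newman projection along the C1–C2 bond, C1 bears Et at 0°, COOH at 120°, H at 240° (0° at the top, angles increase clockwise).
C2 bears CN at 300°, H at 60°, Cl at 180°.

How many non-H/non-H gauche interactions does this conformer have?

Non-H gauche pairs: Et(0°)/CN(300°); COOH(120°)/Cl(180°) — 2 interactions.

2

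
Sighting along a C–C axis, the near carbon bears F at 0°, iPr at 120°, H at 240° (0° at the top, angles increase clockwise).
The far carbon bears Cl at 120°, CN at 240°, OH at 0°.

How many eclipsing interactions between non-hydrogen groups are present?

Non-H eclipsing pairs: F(0°)/OH(0°); iPr(120°)/Cl(120°) — 2 interactions.

2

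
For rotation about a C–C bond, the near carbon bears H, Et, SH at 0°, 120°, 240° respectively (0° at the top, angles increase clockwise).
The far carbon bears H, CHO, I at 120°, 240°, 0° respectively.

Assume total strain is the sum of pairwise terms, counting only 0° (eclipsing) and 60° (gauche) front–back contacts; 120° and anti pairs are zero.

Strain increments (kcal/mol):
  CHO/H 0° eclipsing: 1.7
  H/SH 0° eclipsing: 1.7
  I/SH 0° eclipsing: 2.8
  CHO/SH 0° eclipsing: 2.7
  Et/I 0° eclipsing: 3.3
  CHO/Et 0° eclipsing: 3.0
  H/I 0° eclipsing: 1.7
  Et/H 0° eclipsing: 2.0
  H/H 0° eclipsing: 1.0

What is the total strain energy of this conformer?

6.4 kcal/mol

This conformer (eclipsed): H(0°)/I(0°) eclipsed 1.7; Et(120°)/H(120°) eclipsed 2.0; SH(240°)/CHO(240°) eclipsed 2.7 → 6.4 kcal/mol.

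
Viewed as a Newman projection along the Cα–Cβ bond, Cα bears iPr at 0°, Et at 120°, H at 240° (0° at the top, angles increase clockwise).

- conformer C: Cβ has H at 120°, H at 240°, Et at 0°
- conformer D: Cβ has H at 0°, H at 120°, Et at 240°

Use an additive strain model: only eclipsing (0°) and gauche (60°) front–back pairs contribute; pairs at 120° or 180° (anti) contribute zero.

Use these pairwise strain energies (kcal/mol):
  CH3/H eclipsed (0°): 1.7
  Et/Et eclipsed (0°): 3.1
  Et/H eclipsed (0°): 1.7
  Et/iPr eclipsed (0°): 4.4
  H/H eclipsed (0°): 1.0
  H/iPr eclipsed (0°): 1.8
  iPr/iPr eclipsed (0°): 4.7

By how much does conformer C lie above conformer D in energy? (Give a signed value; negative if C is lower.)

+1.9 kcal/mol

C (eclipsed): iPr–Et eclipsed, Et–H eclipsed, H–H eclipsed; 4.4 + 1.7 + 1.0 = 7.1 kcal/mol.
D (eclipsed): iPr–H eclipsed, Et–H eclipsed, H–Et eclipsed; 1.8 + 1.7 + 1.7 = 5.2 kcal/mol.
E(C) − E(D) = 7.1 − 5.2 = +1.9 kcal/mol.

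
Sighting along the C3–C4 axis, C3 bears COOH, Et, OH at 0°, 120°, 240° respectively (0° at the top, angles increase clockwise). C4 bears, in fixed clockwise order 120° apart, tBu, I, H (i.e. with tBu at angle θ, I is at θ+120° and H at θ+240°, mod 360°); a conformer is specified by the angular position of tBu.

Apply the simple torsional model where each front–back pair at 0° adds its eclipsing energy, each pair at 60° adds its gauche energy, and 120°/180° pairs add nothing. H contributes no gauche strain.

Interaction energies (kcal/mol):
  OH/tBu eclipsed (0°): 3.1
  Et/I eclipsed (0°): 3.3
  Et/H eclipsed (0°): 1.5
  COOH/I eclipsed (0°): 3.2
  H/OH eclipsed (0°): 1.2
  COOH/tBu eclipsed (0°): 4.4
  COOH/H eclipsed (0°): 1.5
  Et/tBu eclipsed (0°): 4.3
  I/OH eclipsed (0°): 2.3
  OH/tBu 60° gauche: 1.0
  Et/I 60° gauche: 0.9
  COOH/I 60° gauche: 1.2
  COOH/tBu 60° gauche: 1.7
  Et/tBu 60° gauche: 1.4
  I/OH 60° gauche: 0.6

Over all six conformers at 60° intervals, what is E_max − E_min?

4.7 kcal/mol

tBu at 0° (eclipsed): COOH–tBu eclipsed, Et–I eclipsed, OH–H eclipsed; 4.4 + 3.3 + 1.2 = 8.9 kcal/mol.
tBu at 60° (staggered): COOH–tBu gauche, Et–tBu gauche, Et–I gauche, OH–I gauche; 1.7 + 1.4 + 0.9 + 0.6 = 4.6 kcal/mol.
tBu at 120° (eclipsed): COOH–H eclipsed, Et–tBu eclipsed, OH–I eclipsed; 1.5 + 4.3 + 2.3 = 8.1 kcal/mol.
tBu at 180° (staggered): COOH–I gauche, Et–tBu gauche, OH–tBu gauche, OH–I gauche; 1.2 + 1.4 + 1.0 + 0.6 = 4.2 kcal/mol.
tBu at 240° (eclipsed): COOH–I eclipsed, Et–H eclipsed, OH–tBu eclipsed; 3.2 + 1.5 + 3.1 = 7.8 kcal/mol.
tBu at 300° (staggered): COOH–tBu gauche, COOH–I gauche, Et–I gauche, OH–tBu gauche; 1.7 + 1.2 + 0.9 + 1.0 = 4.8 kcal/mol.
Max at 0° (8.9 kcal/mol), min at 180° (4.2 kcal/mol); barrier = 4.7 kcal/mol.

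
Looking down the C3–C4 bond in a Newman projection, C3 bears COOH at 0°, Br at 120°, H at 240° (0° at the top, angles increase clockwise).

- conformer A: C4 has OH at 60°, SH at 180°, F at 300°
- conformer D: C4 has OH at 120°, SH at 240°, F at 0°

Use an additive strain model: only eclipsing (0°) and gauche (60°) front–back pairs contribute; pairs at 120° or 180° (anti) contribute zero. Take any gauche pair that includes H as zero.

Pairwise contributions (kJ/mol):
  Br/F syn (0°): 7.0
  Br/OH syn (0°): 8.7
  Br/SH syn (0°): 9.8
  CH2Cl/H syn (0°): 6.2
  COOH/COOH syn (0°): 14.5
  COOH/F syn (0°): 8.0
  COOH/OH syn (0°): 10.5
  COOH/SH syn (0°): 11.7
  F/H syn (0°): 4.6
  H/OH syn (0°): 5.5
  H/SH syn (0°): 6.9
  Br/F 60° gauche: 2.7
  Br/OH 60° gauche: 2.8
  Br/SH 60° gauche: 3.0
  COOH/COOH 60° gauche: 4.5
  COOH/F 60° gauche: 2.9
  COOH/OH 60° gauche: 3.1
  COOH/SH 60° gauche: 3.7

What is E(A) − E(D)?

-11.8 kJ/mol

A (staggered): COOH(0°)/OH(60°) gauche 3.1; COOH(0°)/F(300°) gauche 2.9; Br(120°)/OH(60°) gauche 2.8; Br(120°)/SH(180°) gauche 3.0 → 11.8 kJ/mol.
D (eclipsed): COOH(0°)/F(0°) eclipsed 8.0; Br(120°)/OH(120°) eclipsed 8.7; H(240°)/SH(240°) eclipsed 6.9 → 23.6 kJ/mol.
E(A) − E(D) = 11.8 − 23.6 = -11.8 kJ/mol.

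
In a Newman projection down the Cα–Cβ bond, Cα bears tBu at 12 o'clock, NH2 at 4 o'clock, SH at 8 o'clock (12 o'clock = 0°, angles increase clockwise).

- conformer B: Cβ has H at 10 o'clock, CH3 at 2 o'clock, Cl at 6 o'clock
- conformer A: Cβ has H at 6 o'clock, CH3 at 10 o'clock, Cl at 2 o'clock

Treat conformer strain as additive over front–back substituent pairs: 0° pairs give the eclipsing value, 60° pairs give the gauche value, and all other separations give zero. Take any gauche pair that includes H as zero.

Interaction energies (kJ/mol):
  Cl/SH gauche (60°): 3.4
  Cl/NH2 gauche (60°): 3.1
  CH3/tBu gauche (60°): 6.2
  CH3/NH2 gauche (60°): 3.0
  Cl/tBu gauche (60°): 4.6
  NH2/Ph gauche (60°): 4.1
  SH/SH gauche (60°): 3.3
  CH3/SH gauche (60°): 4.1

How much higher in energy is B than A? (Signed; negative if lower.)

-2.3 kJ/mol

B (staggered): tBu(0°)/CH3(60°) gauche 6.2; NH2(120°)/CH3(60°) gauche 3.0; NH2(120°)/Cl(180°) gauche 3.1; SH(240°)/Cl(180°) gauche 3.4 → 15.7 kJ/mol.
A (staggered): tBu(0°)/CH3(300°) gauche 6.2; tBu(0°)/Cl(60°) gauche 4.6; NH2(120°)/Cl(60°) gauche 3.1; SH(240°)/CH3(300°) gauche 4.1 → 18.0 kJ/mol.
E(B) − E(A) = 15.7 − 18.0 = -2.3 kJ/mol.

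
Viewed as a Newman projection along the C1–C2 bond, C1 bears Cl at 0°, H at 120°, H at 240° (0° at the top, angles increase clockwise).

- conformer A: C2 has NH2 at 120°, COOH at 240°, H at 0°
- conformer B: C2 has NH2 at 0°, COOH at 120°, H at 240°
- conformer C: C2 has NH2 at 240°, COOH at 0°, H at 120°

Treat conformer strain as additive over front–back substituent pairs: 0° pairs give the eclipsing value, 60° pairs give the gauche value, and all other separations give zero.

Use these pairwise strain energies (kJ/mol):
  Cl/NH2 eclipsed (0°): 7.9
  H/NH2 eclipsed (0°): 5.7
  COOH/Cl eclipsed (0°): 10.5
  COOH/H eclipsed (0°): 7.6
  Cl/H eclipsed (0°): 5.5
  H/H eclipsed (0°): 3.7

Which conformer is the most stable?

A is eclipsed. Cl at 0° is eclipsed with H at 0° (5.5); H at 120° is eclipsed with NH2 at 120° (5.7); H at 240° is eclipsed with COOH at 240° (7.6). Total 18.8 kJ/mol.
B is eclipsed. Cl at 0° is eclipsed with NH2 at 0° (7.9); H at 120° is eclipsed with COOH at 120° (7.6); H at 240° is eclipsed with H at 240° (3.7). Total 19.2 kJ/mol.
C is eclipsed. Cl at 0° is eclipsed with COOH at 0° (10.5); H at 120° is eclipsed with H at 120° (3.7); H at 240° is eclipsed with NH2 at 240° (5.7). Total 19.9 kJ/mol.
A has the lowest total (18.8 kJ/mol).

A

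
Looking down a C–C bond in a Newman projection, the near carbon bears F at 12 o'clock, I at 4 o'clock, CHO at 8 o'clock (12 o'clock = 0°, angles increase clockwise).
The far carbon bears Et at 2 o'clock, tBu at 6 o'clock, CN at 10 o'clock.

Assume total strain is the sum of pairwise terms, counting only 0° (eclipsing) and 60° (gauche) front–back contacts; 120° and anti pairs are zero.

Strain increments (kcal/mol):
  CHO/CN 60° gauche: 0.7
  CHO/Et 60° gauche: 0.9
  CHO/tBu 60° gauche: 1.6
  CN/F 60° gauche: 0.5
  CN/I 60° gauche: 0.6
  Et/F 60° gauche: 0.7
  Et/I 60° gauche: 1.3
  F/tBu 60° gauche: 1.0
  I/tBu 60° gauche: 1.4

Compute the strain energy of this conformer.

6.2 kcal/mol

This conformer (staggered): F(0°)/Et(60°) gauche 0.7; F(0°)/CN(300°) gauche 0.5; I(120°)/Et(60°) gauche 1.3; I(120°)/tBu(180°) gauche 1.4; CHO(240°)/tBu(180°) gauche 1.6; CHO(240°)/CN(300°) gauche 0.7 → 6.2 kcal/mol.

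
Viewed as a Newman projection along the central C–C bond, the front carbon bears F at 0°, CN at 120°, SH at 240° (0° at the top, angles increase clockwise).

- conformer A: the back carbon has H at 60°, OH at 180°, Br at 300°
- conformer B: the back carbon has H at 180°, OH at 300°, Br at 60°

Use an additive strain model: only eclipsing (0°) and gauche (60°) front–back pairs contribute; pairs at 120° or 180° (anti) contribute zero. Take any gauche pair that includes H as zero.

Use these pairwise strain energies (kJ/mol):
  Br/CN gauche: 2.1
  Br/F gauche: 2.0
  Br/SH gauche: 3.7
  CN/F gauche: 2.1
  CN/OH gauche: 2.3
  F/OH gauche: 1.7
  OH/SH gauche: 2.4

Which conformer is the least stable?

A (staggered): F(0°)/Br(300°) gauche 2.0; CN(120°)/OH(180°) gauche 2.3; SH(240°)/OH(180°) gauche 2.4; SH(240°)/Br(300°) gauche 3.7 → 10.4 kJ/mol.
B (staggered): F(0°)/OH(300°) gauche 1.7; F(0°)/Br(60°) gauche 2.0; CN(120°)/Br(60°) gauche 2.1; SH(240°)/OH(300°) gauche 2.4 → 8.2 kJ/mol.
A has the highest total (10.4 kJ/mol).

A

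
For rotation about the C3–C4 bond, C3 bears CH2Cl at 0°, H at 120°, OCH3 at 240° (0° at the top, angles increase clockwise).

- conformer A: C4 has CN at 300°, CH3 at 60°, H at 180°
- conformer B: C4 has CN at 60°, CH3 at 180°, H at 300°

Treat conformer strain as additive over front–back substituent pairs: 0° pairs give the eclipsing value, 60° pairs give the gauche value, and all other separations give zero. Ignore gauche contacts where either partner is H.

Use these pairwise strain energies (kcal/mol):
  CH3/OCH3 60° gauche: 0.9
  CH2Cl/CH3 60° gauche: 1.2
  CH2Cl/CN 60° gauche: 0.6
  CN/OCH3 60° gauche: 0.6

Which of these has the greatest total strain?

A

A (staggered): CH2Cl(0°)/CN(300°) gauche 0.6; CH2Cl(0°)/CH3(60°) gauche 1.2; OCH3(240°)/CN(300°) gauche 0.6 → 2.4 kcal/mol.
B (staggered): CH2Cl(0°)/CN(60°) gauche 0.6; OCH3(240°)/CH3(180°) gauche 0.9 → 1.5 kcal/mol.
A has the highest total (2.4 kcal/mol).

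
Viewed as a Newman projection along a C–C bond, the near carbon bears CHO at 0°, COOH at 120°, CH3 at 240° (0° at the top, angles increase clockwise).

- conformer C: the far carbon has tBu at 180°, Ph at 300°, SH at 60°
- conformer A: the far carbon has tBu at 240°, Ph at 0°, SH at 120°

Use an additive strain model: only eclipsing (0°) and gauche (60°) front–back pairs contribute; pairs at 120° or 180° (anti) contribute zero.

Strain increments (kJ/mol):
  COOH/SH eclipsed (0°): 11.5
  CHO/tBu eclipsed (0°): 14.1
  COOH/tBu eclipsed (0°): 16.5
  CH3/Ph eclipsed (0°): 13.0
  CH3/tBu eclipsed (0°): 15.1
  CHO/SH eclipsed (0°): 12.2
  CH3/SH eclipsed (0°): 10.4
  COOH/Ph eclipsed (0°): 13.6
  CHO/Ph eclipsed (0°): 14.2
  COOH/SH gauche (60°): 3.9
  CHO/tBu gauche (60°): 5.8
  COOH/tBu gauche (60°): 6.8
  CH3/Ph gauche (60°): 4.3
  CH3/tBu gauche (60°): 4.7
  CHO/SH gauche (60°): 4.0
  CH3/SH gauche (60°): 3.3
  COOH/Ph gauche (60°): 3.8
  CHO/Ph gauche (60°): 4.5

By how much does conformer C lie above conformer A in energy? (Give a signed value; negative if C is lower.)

-12.6 kJ/mol

C (staggered): CHO(0°)/Ph(300°) gauche 4.5; CHO(0°)/SH(60°) gauche 4.0; COOH(120°)/tBu(180°) gauche 6.8; COOH(120°)/SH(60°) gauche 3.9; CH3(240°)/tBu(180°) gauche 4.7; CH3(240°)/Ph(300°) gauche 4.3 → 28.2 kJ/mol.
A (eclipsed): CHO(0°)/Ph(0°) eclipsed 14.2; COOH(120°)/SH(120°) eclipsed 11.5; CH3(240°)/tBu(240°) eclipsed 15.1 → 40.8 kJ/mol.
E(C) − E(A) = 28.2 − 40.8 = -12.6 kJ/mol.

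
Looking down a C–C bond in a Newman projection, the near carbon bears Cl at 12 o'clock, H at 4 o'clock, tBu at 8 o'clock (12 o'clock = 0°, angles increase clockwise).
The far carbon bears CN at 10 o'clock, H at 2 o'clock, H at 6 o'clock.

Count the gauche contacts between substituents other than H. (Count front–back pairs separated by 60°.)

Non-H gauche pairs: Cl(0°)/CN(300°); tBu(240°)/CN(300°) — 2 interactions.

2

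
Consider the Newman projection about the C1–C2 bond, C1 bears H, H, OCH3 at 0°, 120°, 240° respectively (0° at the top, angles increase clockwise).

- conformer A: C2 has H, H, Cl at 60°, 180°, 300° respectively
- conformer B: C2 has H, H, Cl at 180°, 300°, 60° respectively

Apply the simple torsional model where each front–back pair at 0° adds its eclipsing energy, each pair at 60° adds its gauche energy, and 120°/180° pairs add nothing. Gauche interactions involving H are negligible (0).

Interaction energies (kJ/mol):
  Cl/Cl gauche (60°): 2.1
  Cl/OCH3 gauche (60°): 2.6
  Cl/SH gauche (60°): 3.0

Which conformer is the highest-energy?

A (staggered): OCH3–Cl gauche; 2.6 = 2.6 kJ/mol.
B (staggered): no non-H gauche contacts → 0.0 kJ/mol.
A has the highest total (2.6 kJ/mol).

A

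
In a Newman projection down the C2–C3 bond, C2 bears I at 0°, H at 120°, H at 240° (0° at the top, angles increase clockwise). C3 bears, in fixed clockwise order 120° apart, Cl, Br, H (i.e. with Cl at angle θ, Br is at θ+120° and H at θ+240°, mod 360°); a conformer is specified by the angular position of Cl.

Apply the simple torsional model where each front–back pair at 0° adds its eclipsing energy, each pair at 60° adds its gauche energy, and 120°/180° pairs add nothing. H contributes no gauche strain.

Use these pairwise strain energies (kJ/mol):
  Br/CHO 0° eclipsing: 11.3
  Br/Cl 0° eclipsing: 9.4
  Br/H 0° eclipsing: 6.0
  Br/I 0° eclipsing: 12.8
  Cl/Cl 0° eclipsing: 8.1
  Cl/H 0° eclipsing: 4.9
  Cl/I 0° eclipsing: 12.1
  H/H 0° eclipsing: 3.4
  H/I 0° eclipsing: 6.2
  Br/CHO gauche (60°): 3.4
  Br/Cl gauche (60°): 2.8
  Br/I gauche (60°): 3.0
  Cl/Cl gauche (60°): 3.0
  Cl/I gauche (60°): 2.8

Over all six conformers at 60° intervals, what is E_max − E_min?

Cl at 0° (eclipsed): I–Cl eclipsed, H–Br eclipsed, H–H eclipsed; 12.1 + 6.0 + 3.4 = 21.5 kJ/mol.
Cl at 60° (staggered): I–Cl gauche; 2.8 = 2.8 kJ/mol.
Cl at 120° (eclipsed): I–H eclipsed, H–Cl eclipsed, H–Br eclipsed; 6.2 + 4.9 + 6.0 = 17.1 kJ/mol.
Cl at 180° (staggered): I–Br gauche; 3.0 = 3.0 kJ/mol.
Cl at 240° (eclipsed): I–Br eclipsed, H–H eclipsed, H–Cl eclipsed; 12.8 + 3.4 + 4.9 = 21.1 kJ/mol.
Cl at 300° (staggered): I–Cl gauche, I–Br gauche; 2.8 + 3.0 = 5.8 kJ/mol.
Max at 0° (21.5 kJ/mol), min at 60° (2.8 kJ/mol); barrier = 18.7 kJ/mol.

18.7 kJ/mol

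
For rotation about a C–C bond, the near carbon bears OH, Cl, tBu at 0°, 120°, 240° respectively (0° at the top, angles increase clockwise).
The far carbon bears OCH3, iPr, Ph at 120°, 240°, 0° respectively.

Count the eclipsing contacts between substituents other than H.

3

Non-H eclipsing pairs: OH(0°)/Ph(0°); Cl(120°)/OCH3(120°); tBu(240°)/iPr(240°) — 3 interactions.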